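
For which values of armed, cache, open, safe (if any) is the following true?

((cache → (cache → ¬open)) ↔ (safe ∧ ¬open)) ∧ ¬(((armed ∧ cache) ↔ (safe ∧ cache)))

armed=F; cache=T; open=T; safe=T

  (cache → (cache → ¬open)) ↔ (safe ∧ ¬open) = True
    cache → (cache → ¬open) = False
      cache → ¬open = False
        ¬open = False
    safe ∧ ¬open = False
      ¬open = False
  ¬(((armed ∧ cache) ↔ (safe ∧ cache))) = True
    (armed ∧ cache) ↔ (safe ∧ cache) = False
      armed ∧ cache = False
      safe ∧ cache = True
Both conjuncts True, so the formula holds.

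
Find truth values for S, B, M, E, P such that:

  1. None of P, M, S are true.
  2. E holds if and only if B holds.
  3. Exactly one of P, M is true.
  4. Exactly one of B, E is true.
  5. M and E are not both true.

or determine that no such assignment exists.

Case M = True:
  Constraint (1) is violated (M=T) — contradiction.
Case M = False:
  (1) forces P = False.
  Constraint (3) is violated (P=F, M=F) — contradiction.
Both cases fail — unsatisfiable.

Unsatisfiable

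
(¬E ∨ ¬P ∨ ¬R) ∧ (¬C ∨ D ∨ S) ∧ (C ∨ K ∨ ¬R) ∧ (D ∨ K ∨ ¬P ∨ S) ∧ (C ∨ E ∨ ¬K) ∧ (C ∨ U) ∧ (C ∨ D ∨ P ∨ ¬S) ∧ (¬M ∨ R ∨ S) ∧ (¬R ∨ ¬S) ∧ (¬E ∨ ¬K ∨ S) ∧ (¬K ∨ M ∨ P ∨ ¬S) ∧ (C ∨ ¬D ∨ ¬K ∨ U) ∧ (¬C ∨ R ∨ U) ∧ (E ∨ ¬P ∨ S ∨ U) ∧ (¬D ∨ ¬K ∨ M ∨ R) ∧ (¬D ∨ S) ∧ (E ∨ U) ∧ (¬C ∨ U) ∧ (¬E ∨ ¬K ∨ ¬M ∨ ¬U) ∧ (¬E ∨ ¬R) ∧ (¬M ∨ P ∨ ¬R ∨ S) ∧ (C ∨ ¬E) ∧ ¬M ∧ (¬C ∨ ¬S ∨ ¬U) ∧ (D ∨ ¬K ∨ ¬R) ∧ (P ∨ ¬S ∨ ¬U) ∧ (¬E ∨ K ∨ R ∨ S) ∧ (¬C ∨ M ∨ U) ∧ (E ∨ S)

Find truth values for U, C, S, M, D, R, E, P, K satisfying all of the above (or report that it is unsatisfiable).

U: True, C: False, S: True, M: False, D: True, R: False, E: False, P: True, K: False

Unit clause (¬M) forces M = False.
Try U = False:
  (C ∨ U) forces C = True.
  clause (¬C ∨ U) is falsified — backtrack.
So U = True.
Set C = False.
  then (C ∨ ¬E) forces E = False.
  then (E ∨ S) forces S = True.
  then (C ∨ E ∨ ¬K) forces K = False.
  then (¬R ∨ ¬S) forces R = False.
  then (P ∨ ¬S ∨ ¬U) forces P = True.
Set D = True.
All clauses satisfied.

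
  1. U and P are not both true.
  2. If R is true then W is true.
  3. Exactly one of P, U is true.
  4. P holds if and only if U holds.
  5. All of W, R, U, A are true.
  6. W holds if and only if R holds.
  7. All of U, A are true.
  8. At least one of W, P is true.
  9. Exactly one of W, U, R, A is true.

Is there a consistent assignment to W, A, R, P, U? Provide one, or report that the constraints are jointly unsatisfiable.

Case W = True:
  (5) forces R = True.
  Constraint (9) is violated (W=T, R=T) — contradiction.
Case W = False:
  Constraint (5) is violated (W=F) — contradiction.
Both cases fail — unsatisfiable.

Unsatisfiable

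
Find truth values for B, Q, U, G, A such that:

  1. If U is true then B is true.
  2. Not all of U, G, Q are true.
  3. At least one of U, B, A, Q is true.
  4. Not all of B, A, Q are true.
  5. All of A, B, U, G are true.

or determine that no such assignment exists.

B = True; Q = False; U = True; G = True; A = True

  (1) U=T ⇒ B: T ✓
  (2) {U, G, Q}: 2/3 true — not all ✓
  (3) {U, B, A, Q}: 3 true — at least one ✓
  (4) {B, A, Q}: 2/3 true — not all ✓
  (5) {A, B, U, G}: all 4 true ✓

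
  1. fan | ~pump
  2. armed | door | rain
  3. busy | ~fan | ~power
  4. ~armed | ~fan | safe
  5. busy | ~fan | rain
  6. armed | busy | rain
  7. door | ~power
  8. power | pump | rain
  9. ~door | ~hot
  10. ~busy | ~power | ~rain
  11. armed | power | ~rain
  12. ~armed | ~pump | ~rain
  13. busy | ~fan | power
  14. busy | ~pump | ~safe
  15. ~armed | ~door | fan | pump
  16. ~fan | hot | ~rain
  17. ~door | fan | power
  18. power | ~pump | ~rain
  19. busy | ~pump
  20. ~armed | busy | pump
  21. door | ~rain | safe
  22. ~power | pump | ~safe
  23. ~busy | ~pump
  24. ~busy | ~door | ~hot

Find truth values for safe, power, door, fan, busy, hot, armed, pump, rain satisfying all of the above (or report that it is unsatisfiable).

Set safe = False.
Set power = True.
  then (door | ~power) forces door = True.
  then (~door | ~hot) forces hot = False.
Set fan = False.
  then (fan | ~pump) forces pump = False.
  then (~armed | ~door | fan | pump) forces armed = False.
Set busy = False.
  then (armed | busy | rain) forces rain = True.
All clauses satisfied.

safe = False, power = True, door = True, fan = False, busy = False, hot = False, armed = False, pump = False, rain = True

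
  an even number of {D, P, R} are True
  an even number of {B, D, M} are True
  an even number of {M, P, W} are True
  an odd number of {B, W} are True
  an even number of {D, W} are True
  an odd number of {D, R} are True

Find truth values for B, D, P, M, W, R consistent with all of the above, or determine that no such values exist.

B=T, D=F, P=T, M=T, W=F, R=T

{D, P, R}: 2 true → even ✓
{B, D, M}: 2 true → even ✓
{M, P, W}: 2 true → even ✓
{B, W}: 1 true → odd ✓
{D, W}: 0 true → even ✓
{D, R}: 1 true → odd ✓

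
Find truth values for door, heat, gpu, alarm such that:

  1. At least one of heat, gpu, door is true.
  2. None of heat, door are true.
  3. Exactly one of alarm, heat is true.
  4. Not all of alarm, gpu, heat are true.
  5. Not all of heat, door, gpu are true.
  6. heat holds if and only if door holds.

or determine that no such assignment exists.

door=F; heat=F; gpu=T; alarm=T

  (1) {heat, gpu, door}: 1 true — at least one ✓
  (2) {heat, door}: 0 true — none ✓
  (3) {alarm, heat}: 1 true — exactly one ✓
  (4) {alarm, gpu, heat}: 2/3 true — not all ✓
  (5) {heat, door, gpu}: 1/3 true — not all ✓
  (6) heat=F, door=F — same ✓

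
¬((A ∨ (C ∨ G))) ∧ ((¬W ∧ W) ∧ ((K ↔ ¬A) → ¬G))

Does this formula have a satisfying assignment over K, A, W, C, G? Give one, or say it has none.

UNSATISFIABLE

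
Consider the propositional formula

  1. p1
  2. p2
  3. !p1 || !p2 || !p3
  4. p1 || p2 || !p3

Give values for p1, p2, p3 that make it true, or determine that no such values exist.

p1=T; p2=T; p3=F

Unit clause (p1) forces p1 = True.
Unit clause (p2) forces p2 = True.
In (!p1 || !p2 || !p3) only !p3 is left, so p3 = False.
Check each clause:
  (p1): p1 holds.
  (p2): p2 holds.
  (!p1 || !p2 || !p3): !p3 holds.
  (p1 || p2 || !p3): p1 holds.
All clauses satisfied.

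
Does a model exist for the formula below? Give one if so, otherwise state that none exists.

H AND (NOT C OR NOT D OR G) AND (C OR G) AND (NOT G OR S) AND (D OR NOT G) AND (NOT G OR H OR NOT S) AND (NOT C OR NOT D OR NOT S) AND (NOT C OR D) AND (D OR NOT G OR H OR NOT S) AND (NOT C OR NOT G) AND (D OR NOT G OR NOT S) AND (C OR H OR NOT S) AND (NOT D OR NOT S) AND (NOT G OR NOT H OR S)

Unsatisfiable — no assignment works.

Case G = True:
  (H) forces H = True.
  (NOT G OR S) forces S = True.
  (D OR NOT G) forces D = True.
  Clause (NOT D OR NOT S) is falsified — contradiction.
Case G = False:
  (H) forces H = True.
  (C OR G) forces C = True.
  (NOT C OR NOT D OR G) forces D = False.
  Clause (NOT C OR D) is falsified — contradiction.
Both cases fail, so the formula is unsatisfiable.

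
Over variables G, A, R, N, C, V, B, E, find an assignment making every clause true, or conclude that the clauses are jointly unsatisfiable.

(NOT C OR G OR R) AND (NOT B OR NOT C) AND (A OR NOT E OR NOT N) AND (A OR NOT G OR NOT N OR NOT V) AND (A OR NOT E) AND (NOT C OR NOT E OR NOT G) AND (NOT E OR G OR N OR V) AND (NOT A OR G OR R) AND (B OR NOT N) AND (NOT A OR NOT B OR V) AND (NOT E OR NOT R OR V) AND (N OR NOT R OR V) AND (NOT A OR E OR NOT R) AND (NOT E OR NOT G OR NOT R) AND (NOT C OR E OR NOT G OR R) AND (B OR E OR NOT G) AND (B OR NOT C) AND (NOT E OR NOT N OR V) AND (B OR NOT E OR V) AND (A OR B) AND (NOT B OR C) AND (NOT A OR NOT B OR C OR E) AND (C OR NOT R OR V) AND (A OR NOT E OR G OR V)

G = True; A = True; R = False; N = False; C = False; V = True; B = False; E = True

Set G = True.
Try A = False:
  (A OR NOT E) forces E = False.
  (B OR E OR NOT G) forces B = True.
  (NOT B OR NOT C) forces C = False.
  clause (NOT B OR C) is falsified — backtrack.
So A = True.
Set R = False.
Set N = False.
Try C = True:
  (NOT B OR NOT C) forces B = False.
  clause (B OR NOT C) is falsified — backtrack.
So C = False.
  then (NOT B OR C) forces B = False.
  then (B OR E OR NOT G) forces E = True.
  then (B OR NOT E OR V) forces V = True.
All clauses satisfied.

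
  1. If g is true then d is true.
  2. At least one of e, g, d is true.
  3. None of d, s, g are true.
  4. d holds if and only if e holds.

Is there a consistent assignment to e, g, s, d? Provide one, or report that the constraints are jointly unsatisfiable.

UNSATISFIABLE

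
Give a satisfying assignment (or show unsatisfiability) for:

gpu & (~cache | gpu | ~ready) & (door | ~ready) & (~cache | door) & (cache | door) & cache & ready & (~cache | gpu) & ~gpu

The formula is unsatisfiable.

Case gpu = True:
  Clause (~gpu) is falsified — contradiction.
Case gpu = False:
  Clause (gpu) is falsified — contradiction.
Both cases fail, so the formula is unsatisfiable.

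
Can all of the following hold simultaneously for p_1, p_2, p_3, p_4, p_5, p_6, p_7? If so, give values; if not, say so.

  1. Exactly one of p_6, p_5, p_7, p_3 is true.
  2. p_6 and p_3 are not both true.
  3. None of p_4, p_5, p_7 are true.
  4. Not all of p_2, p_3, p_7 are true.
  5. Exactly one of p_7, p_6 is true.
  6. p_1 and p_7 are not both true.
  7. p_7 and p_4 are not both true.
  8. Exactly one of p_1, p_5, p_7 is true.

p_1=T, p_2=T, p_3=F, p_4=F, p_5=F, p_6=T, p_7=F

  (1) {p_6, p_5, p_7, p_3}: 1 true — exactly one ✓
  (2) p_6=T, p_3=F — not both ✓
  (3) {p_4, p_5, p_7}: 0 true — none ✓
  (4) {p_2, p_3, p_7}: 1/3 true — not all ✓
  (5) {p_7, p_6}: 1 true — exactly one ✓
  (6) p_1=T, p_7=F — not both ✓
  (7) p_7=F, p_4=F — not both ✓
  (8) {p_1, p_5, p_7}: 1 true — exactly one ✓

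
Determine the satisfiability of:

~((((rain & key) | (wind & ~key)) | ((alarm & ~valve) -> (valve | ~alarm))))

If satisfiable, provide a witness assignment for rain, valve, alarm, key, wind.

rain = False, valve = False, alarm = True, key = True, wind = True

  ~((((rain & key) | (wind & ~key)) | ((alarm & ~valve) -> (valve | ~alarm)))) = True
    ((rain & key) | (wind & ~key)) | ((alarm & ~valve) -> (valve | ~alarm)) = False
      (rain & key) | (wind & ~key) = False
        rain & key = False
        wind & ~key = False
          ~key = False
      (alarm & ~valve) -> (valve | ~alarm) = False
        alarm & ~valve = True
          ~valve = True
        valve | ~alarm = False
          ~alarm = False
The formula evaluates to True.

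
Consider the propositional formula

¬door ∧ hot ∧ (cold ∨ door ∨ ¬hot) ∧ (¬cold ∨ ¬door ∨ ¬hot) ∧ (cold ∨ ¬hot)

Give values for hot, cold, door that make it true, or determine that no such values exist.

Unit clause (¬door) forces door = False.
Unit clause (hot) forces hot = True.
In (cold ∨ door ∨ ¬hot) only cold is left, so cold = True.
All clauses satisfied.

hot = True, cold = True, door = False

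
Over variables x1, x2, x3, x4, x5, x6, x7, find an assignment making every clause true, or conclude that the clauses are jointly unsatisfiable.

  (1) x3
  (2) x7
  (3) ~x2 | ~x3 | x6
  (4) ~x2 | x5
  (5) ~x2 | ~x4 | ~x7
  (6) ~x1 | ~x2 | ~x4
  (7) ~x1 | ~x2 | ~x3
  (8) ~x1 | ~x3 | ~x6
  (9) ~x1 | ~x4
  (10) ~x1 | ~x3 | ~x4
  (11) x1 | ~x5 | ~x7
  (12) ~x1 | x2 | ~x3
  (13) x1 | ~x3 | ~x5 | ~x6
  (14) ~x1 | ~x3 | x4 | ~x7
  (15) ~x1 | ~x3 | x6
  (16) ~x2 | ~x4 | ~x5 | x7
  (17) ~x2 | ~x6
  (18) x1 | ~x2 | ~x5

x1=F; x2=F; x3=T; x4=F; x5=F; x6=F; x7=T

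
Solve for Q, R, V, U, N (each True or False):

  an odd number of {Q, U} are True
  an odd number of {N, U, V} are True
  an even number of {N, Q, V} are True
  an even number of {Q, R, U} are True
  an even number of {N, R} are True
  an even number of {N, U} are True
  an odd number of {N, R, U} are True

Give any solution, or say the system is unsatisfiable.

Q = False; R = True; V = True; U = True; N = True

{Q, U}: 1 true → odd ✓
{N, U, V}: 3 true → odd ✓
{N, Q, V}: 2 true → even ✓
{Q, R, U}: 2 true → even ✓
{N, R}: 2 true → even ✓
{N, U}: 2 true → even ✓
{N, R, U}: 3 true → odd ✓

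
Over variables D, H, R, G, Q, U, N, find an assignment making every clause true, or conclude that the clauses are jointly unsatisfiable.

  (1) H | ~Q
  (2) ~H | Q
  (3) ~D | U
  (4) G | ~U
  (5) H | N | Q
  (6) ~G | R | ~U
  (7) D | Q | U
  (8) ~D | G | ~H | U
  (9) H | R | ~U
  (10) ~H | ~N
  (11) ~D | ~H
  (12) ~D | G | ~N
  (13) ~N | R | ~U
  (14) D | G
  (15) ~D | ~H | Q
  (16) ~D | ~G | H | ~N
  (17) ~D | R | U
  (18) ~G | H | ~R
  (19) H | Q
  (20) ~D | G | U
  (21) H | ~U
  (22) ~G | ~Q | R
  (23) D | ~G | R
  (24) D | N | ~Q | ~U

D: False, H: True, R: True, G: True, Q: True, U: False, N: False

Try D = True:
  (~D | U) forces U = True.
  (G | ~U) forces G = True.
  (~G | R | ~U) forces R = True.
  (~D | ~H) forces H = False.
  clause (~G | H | ~R) is falsified — backtrack.
So D = False.
  then (D | G) forces G = True.
  then (D | ~G | R) forces R = True.
  then (~G | H | ~R) forces H = True.
  then (~H | Q) forces Q = True.
  then (~H | ~N) forces N = False.
  then (D | N | ~Q | ~U) forces U = False.
All clauses satisfied.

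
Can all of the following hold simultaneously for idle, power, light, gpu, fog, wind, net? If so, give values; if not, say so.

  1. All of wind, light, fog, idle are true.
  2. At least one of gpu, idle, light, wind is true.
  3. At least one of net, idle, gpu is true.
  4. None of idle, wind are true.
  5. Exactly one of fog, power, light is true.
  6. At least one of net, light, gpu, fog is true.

UNSATISFIABLE

Case idle = True:
  Constraint (4) is violated (idle=T) — contradiction.
Case idle = False:
  Constraint (1) is violated (idle=F) — contradiction.
Both cases fail — unsatisfiable.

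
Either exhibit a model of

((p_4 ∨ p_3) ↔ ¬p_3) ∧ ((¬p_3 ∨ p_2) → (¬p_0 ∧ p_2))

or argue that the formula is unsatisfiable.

p_0: False, p_2: True, p_3: False, p_4: True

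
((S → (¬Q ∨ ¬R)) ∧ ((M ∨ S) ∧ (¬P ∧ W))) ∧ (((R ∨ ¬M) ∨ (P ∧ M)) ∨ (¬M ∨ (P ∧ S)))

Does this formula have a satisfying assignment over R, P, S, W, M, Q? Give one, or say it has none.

R = False, P = False, S = True, W = True, M = False, Q = False

  (S → (¬Q ∨ ¬R)) ∧ ((M ∨ S) ∧ (¬P ∧ W)) = True
    S → (¬Q ∨ ¬R) = True
      ¬Q ∨ ¬R = True
        ¬Q = True
        ¬R = True
    (M ∨ S) ∧ (¬P ∧ W) = True
      M ∨ S = True
      ¬P ∧ W = True
        ¬P = True
  ((R ∨ ¬M) ∨ (P ∧ M)) ∨ (¬M ∨ (P ∧ S)) = True
    (R ∨ ¬M) ∨ (P ∧ M) = True
      R ∨ ¬M = True
        ¬M = True
      P ∧ M = False
    ¬M ∨ (P ∧ S) = True
      ¬M = True
      P ∧ S = False
Both conjuncts True, so the formula holds.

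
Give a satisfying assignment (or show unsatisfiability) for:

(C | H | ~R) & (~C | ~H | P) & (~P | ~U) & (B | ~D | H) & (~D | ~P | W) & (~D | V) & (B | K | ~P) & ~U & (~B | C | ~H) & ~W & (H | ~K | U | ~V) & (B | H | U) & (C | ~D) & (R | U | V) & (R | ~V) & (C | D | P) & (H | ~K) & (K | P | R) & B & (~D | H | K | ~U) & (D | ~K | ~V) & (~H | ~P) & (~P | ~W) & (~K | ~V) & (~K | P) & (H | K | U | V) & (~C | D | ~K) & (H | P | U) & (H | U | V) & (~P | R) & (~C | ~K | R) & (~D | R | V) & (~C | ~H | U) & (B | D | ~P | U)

V = True, W = False, U = False, B = True, K = False, D = False, R = True, C = True, P = True, H = False

Unit clause (~U) forces U = False.
Unit clause (~W) forces W = False.
Unit clause (B) forces B = True.
Try V = False:
  (~D | V) forces D = False.
  (R | U | V) forces R = True.
  (H | U | V) forces H = True.
  (~B | C | ~H) forces C = True.
  clause (~C | ~H | U) is falsified — backtrack.
So V = True.
  then (R | ~V) forces R = True.
  then (~K | ~V) forces K = False.
Set D = False.
Try C = False:
  (C | H | ~R) forces H = True.
  clause (~B | C | ~H) is falsified — backtrack.
So C = True.
  then (~C | ~H | U) forces H = False.
  then (H | P | U) forces P = True.
All clauses satisfied.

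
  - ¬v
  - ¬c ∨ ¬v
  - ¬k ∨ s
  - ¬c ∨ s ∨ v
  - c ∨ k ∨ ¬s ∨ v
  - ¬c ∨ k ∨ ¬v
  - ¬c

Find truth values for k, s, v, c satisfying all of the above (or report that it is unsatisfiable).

k=T, s=T, v=F, c=F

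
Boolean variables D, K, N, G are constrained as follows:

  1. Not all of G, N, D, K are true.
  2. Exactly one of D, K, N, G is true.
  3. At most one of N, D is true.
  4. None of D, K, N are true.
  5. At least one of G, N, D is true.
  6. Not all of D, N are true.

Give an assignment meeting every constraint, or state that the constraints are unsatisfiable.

D = False; K = False; N = False; G = True

  (1) {G, N, D, K}: 1/4 true — not all ✓
  (2) {D, K, N, G}: 1 true — exactly one ✓
  (3) {N, D}: 0 true — at most one ✓
  (4) {D, K, N}: 0 true — none ✓
  (5) {G, N, D}: 1 true — at least one ✓
  (6) {D, N}: 0/2 true — not all ✓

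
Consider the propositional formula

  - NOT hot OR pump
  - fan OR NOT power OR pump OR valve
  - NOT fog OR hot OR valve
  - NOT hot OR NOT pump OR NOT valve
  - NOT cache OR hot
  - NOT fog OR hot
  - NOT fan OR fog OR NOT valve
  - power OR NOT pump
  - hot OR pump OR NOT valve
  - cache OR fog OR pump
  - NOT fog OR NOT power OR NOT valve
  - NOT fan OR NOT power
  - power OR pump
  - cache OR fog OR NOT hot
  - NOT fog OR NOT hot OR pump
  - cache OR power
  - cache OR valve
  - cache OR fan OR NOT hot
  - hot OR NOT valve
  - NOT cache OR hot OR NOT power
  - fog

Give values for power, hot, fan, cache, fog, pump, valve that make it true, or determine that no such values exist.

power = True; hot = True; fan = False; cache = True; fog = True; pump = True; valve = False

Unit clause (fog) forces fog = True.
In (NOT fog OR hot) only hot is left, so hot = True.
In (NOT fog OR NOT hot OR pump) only pump is left, so pump = True.
In (NOT hot OR NOT pump OR NOT valve) only NOT valve is left, so valve = False.
In (power OR NOT pump) only power is left, so power = True.
In (NOT fan OR NOT power) only NOT fan is left, so fan = False.
In (cache OR valve) only cache is left, so cache = True.
All clauses satisfied.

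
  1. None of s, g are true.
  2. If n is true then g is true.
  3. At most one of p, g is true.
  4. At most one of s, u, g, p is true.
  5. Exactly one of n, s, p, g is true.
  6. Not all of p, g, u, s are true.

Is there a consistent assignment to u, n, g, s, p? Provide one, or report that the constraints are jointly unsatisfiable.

u = False, n = False, g = False, s = False, p = True

  (1) {s, g}: 0 true — none ✓
  (2) n=F ⇒ g: vacuous ✓
  (3) {p, g}: 1 true — at most one ✓
  (4) {s, u, g, p}: 1 true — at most one ✓
  (5) {n, s, p, g}: 1 true — exactly one ✓
  (6) {p, g, u, s}: 1/4 true — not all ✓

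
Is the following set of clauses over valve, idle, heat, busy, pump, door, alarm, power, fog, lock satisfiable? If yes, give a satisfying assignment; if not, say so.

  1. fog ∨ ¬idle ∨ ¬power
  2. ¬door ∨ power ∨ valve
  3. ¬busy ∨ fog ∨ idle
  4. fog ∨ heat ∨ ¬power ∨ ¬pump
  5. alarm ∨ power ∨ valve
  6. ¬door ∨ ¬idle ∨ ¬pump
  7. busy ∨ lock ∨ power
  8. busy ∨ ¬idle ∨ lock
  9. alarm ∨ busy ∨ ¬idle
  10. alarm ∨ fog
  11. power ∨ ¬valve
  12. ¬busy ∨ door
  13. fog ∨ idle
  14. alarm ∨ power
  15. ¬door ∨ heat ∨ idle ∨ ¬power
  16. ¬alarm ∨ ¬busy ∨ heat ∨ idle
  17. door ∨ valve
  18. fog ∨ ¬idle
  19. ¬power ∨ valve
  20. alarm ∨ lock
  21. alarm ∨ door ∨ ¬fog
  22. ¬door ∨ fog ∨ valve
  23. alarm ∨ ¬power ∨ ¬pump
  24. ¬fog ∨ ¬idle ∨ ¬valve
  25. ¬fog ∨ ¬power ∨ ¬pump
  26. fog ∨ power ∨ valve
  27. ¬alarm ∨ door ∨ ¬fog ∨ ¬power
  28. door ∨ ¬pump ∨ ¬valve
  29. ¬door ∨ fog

Set valve = True.
  then (power ∨ ¬valve) forces power = True.
Try idle = True:
  (fog ∨ ¬idle ∨ ¬power) forces fog = True.
  clause (¬fog ∨ ¬idle ∨ ¬valve) is falsified — backtrack.
So idle = False.
  then (fog ∨ idle) forces fog = True.
  then (¬fog ∨ ¬power ∨ ¬pump) forces pump = False.
Set heat = True.
Set busy = False.
Set door = True.
Set alarm = False.
  then (alarm ∨ lock) forces lock = True.
All clauses satisfied.

valve = True; idle = False; heat = True; busy = False; pump = False; door = True; alarm = False; power = True; fog = True; lock = True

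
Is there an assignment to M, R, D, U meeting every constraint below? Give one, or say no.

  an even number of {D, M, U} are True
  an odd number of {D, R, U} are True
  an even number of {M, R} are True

Adding constraints 1, 2, 3 mod 2: every variable appears an even number of times on the left, so the left side is 0.
But the right sides sum to 1 (mod 2). 0 ≠ 1 — the system is inconsistent.

Unsatisfiable — no assignment works.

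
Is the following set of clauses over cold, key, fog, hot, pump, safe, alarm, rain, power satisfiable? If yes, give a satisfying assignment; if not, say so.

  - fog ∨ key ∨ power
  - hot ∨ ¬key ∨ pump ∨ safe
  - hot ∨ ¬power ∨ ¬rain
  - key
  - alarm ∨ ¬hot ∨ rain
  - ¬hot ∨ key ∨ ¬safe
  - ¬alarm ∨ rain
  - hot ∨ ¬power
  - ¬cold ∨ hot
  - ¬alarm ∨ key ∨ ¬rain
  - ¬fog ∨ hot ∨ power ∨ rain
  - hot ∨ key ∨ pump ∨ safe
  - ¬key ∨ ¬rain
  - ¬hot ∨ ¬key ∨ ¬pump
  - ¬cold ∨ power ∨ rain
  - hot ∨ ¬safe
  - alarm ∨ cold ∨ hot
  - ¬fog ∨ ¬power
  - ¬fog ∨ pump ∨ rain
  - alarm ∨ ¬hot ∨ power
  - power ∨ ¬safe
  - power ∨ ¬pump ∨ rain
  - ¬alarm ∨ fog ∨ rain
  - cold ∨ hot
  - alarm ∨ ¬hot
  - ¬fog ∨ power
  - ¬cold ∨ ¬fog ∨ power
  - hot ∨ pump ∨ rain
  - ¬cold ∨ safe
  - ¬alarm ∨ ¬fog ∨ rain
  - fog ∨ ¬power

Unsatisfiable

Case key = True:
  (¬key ∨ ¬rain) forces rain = False.
  (¬alarm ∨ rain) forces alarm = False.
  (alarm ∨ ¬hot ∨ rain) forces hot = False.
  (hot ∨ ¬power) forces power = False.
  (¬cold ∨ hot) forces cold = False.
  Clause (alarm ∨ cold ∨ hot) is falsified — contradiction.
Case key = False:
  Clause (key) is falsified — contradiction.
Both cases fail, so the formula is unsatisfiable.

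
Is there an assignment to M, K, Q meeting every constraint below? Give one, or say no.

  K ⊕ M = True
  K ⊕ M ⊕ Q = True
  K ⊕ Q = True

M = False, K = True, Q = False

K ⊕ M = T ⊕ F = True ✓
K ⊕ M ⊕ Q = T ⊕ F ⊕ F = True ✓
K ⊕ Q = T ⊕ F = True ✓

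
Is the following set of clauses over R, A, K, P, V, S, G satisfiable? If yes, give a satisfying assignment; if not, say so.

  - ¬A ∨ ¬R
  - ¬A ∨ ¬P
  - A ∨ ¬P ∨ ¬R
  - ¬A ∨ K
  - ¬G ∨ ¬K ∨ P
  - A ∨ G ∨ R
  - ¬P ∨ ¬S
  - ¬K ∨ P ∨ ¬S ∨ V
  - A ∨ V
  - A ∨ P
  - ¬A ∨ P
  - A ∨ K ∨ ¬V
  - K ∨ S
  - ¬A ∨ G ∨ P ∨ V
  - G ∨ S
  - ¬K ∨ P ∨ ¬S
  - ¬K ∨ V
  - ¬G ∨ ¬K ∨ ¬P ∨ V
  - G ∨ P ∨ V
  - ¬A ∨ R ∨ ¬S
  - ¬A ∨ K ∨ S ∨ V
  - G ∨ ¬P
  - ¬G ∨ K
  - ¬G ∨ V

Try R = True:
  (¬A ∨ ¬R) forces A = False.
  (A ∨ ¬P ∨ ¬R) forces P = False.
  clause (A ∨ P) is falsified — backtrack.
So R = False.
Set A = False.
  then (A ∨ G ∨ R) forces G = True.
  then (A ∨ V) forces V = True.
  then (A ∨ P) forces P = True.
  then (A ∨ K ∨ ¬V) forces K = True.
  then (¬P ∨ ¬S) forces S = False.
All clauses satisfied.

R = False, A = False, K = True, P = True, V = True, S = False, G = True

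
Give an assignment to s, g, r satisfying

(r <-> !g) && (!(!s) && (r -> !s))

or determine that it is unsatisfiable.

s: True, g: True, r: False

  r <-> !g = True
    !g = False
  !(!s) && (r -> !s) = True
    !(!s) = True
      !s = False
    r -> !s = True
      !s = False
Both conjuncts True, so the formula holds.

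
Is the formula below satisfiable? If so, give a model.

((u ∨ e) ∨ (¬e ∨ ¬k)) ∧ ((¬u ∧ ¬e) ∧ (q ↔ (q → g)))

q=T, e=F, u=F, g=T, k=T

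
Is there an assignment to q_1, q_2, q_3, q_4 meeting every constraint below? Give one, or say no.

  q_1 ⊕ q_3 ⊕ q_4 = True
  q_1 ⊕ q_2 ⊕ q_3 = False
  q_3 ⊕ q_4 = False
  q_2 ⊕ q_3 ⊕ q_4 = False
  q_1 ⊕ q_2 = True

q_1: True, q_2: False, q_3: True, q_4: True

q_1 ⊕ q_3 ⊕ q_4 = T ⊕ T ⊕ T = True ✓
q_1 ⊕ q_2 ⊕ q_3 = T ⊕ F ⊕ T = False ✓
q_3 ⊕ q_4 = T ⊕ T = False ✓
q_2 ⊕ q_3 ⊕ q_4 = F ⊕ T ⊕ T = False ✓
q_1 ⊕ q_2 = T ⊕ F = True ✓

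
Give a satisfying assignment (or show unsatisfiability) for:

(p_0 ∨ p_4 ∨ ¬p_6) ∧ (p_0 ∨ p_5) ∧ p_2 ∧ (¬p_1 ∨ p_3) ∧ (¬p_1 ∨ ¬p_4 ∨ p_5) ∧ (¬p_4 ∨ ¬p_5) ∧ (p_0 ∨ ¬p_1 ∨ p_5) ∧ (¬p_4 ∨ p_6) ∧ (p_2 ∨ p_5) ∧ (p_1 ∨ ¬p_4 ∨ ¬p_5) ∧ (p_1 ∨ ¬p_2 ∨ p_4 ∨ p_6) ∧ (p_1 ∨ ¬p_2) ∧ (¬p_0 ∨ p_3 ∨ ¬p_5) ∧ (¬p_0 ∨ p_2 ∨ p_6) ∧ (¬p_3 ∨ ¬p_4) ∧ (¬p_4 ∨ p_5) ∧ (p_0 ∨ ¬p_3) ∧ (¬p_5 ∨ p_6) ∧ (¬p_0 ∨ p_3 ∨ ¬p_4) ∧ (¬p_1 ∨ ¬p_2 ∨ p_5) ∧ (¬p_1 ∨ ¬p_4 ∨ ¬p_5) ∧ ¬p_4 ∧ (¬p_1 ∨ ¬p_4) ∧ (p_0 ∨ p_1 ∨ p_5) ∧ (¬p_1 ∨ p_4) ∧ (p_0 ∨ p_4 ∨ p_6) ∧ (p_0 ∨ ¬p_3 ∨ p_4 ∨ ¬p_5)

Unsatisfiable

Case p_4 = True:
  Clause (¬p_4) is falsified — contradiction.
Case p_4 = False:
  (p_2) forces p_2 = True.
  (p_1 ∨ ¬p_2) forces p_1 = True.
  Clause (¬p_1 ∨ p_4) is falsified — contradiction.
Both cases fail, so the formula is unsatisfiable.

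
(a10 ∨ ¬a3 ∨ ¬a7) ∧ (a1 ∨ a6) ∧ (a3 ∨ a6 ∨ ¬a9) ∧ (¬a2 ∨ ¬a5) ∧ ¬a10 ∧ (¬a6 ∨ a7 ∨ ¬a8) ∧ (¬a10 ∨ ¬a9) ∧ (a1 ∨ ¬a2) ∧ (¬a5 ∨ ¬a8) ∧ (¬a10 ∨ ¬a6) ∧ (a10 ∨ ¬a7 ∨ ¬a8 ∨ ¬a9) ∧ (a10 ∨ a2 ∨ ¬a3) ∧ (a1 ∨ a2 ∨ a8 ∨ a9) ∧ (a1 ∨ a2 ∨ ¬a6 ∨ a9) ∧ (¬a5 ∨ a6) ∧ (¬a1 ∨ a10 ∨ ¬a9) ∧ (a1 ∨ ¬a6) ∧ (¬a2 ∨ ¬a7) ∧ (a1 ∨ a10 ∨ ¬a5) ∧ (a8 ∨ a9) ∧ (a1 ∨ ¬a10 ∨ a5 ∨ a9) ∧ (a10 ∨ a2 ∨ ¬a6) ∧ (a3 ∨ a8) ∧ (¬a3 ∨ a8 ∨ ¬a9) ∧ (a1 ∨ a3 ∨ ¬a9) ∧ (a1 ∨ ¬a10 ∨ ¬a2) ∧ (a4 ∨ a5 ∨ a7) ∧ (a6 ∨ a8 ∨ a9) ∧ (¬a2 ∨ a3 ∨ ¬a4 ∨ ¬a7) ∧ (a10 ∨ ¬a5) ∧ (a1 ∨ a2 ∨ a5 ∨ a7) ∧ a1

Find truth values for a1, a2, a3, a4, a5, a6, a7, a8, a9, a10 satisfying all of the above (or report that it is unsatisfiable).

a1: True, a2: True, a3: True, a4: True, a5: False, a6: False, a7: False, a8: True, a9: False, a10: False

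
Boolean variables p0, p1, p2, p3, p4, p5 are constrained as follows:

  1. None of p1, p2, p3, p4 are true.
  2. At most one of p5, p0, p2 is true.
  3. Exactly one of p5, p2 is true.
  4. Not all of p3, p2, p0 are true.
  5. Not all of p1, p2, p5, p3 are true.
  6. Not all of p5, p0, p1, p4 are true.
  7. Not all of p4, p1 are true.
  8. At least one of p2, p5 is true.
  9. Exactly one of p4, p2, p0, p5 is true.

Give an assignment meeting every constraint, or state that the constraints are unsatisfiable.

p0: False, p1: False, p2: False, p3: False, p4: False, p5: True

  (1) {p1, p2, p3, p4}: 0 true — none ✓
  (2) {p5, p0, p2}: 1 true — at most one ✓
  (3) {p5, p2}: 1 true — exactly one ✓
  (4) {p3, p2, p0}: 0/3 true — not all ✓
  (5) {p1, p2, p5, p3}: 1/4 true — not all ✓
  (6) {p5, p0, p1, p4}: 1/4 true — not all ✓
  (7) {p4, p1}: 0/2 true — not all ✓
  (8) {p2, p5}: 1 true — at least one ✓
  (9) {p4, p2, p0, p5}: 1 true — exactly one ✓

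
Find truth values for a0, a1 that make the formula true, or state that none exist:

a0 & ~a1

a0=T, a1=F

  ~a1 = True
Both conjuncts True, so the formula holds.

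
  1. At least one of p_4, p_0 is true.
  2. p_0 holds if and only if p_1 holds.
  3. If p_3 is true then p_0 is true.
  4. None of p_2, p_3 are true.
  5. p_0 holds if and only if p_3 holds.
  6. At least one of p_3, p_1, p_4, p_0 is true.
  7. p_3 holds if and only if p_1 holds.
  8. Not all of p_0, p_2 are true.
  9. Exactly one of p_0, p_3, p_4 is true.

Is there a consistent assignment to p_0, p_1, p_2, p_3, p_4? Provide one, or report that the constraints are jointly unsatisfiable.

p_0 = False; p_1 = False; p_2 = False; p_3 = False; p_4 = True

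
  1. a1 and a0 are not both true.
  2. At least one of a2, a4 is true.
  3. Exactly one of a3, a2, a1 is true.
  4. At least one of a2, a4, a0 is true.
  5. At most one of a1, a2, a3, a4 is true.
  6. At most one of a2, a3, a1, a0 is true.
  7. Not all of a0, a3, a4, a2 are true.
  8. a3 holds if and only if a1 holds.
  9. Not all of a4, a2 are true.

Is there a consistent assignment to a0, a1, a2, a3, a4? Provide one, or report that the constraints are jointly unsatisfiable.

a0: False, a1: False, a2: True, a3: False, a4: False

  (1) a1=F, a0=F — not both ✓
  (2) {a2, a4}: 1 true — at least one ✓
  (3) {a3, a2, a1}: 1 true — exactly one ✓
  (4) {a2, a4, a0}: 1 true — at least one ✓
  (5) {a1, a2, a3, a4}: 1 true — at most one ✓
  (6) {a2, a3, a1, a0}: 1 true — at most one ✓
  (7) {a0, a3, a4, a2}: 1/4 true — not all ✓
  (8) a3=F, a1=F — same ✓
  (9) {a4, a2}: 1/2 true — not all ✓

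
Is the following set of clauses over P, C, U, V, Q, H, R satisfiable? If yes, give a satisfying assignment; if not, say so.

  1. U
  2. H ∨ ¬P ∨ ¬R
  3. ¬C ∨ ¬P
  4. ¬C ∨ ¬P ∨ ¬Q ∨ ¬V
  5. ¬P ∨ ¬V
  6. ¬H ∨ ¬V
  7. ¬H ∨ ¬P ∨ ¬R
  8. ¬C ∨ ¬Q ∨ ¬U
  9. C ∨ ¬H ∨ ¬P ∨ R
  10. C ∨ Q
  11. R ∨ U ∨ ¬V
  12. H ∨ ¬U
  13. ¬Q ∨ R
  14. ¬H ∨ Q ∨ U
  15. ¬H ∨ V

No satisfying assignment exists.

Case U = True:
  (H ∨ ¬U) forces H = True.
  (¬H ∨ ¬V) forces V = False.
  Clause (¬H ∨ V) is falsified — contradiction.
Case U = False:
  Clause (U) is falsified — contradiction.
Both cases fail, so the formula is unsatisfiable.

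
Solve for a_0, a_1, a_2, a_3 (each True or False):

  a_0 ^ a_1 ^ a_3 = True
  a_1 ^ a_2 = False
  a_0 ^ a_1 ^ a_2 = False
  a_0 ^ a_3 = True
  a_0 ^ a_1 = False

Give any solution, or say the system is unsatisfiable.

a_0: False, a_1: False, a_2: False, a_3: True

a_0 ^ a_1 ^ a_3 = F ^ F ^ T = True ✓
a_1 ^ a_2 = F ^ F = False ✓
a_0 ^ a_1 ^ a_2 = F ^ F ^ F = False ✓
a_0 ^ a_3 = F ^ T = True ✓
a_0 ^ a_1 = F ^ F = False ✓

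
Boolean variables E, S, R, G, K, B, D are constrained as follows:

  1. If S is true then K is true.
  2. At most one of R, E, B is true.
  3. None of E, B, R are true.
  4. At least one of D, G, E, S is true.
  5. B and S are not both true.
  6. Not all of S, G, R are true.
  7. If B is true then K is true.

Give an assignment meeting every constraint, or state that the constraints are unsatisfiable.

E=F, S=T, R=F, G=F, K=T, B=F, D=T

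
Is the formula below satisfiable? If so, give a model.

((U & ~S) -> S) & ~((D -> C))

S = True; C = False; D = True; U = True

  (U & ~S) -> S = True
    U & ~S = False
      ~S = False
  ~((D -> C)) = True
    D -> C = False
Both conjuncts True, so the formula holds.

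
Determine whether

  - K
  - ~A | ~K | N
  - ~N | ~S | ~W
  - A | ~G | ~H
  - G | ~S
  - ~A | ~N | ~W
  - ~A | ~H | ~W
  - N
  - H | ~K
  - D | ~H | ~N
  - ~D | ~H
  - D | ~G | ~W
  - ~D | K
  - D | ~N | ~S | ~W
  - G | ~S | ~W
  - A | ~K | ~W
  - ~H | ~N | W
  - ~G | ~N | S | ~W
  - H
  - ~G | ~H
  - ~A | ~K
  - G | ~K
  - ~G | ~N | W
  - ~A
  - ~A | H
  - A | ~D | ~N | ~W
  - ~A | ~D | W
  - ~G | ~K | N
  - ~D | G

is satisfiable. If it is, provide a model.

No satisfying assignment exists.

Case N = True:
  (K) forces K = True.
  (H | ~K) forces H = True.
  (D | ~H | ~N) forces D = True.
  Clause (~D | ~H) is falsified — contradiction.
Case N = False:
  Clause (N) is falsified — contradiction.
Both cases fail, so the formula is unsatisfiable.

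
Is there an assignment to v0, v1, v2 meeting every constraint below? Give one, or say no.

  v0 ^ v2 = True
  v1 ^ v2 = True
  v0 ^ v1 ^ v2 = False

v0 = True, v1 = True, v2 = False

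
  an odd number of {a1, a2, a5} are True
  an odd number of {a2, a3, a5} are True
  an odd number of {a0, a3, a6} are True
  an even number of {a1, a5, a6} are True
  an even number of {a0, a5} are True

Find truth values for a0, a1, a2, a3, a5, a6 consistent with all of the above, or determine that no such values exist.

UNSATISFIABLE

Adding constraints 1, 2, 3, 4, 5 mod 2: every variable appears an even number of times on the left, so the left side is 0.
But the right sides sum to 1 (mod 2). 0 ≠ 1 — the system is inconsistent.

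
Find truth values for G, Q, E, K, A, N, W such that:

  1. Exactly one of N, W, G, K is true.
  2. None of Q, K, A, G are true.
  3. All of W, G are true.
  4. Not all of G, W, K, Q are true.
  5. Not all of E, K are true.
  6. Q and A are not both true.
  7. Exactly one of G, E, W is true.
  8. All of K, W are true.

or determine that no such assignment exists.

Case G = True:
  Constraint (2) is violated (G=T) — contradiction.
Case G = False:
  Constraint (3) is violated (G=F) — contradiction.
Both cases fail — unsatisfiable.

The formula is unsatisfiable.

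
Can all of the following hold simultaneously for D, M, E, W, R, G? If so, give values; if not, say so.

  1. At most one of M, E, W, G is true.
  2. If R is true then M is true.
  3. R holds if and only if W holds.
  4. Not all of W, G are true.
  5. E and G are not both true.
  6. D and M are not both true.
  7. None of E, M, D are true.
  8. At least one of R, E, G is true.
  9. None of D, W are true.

D=F, M=F, E=F, W=F, R=F, G=T

  (1) {M, E, W, G}: 1 true — at most one ✓
  (2) R=F ⇒ M: vacuous ✓
  (3) R=F, W=F — same ✓
  (4) {W, G}: 1/2 true — not all ✓
  (5) E=F, G=T — not both ✓
  (6) D=F, M=F — not both ✓
  (7) {E, M, D}: 0 true — none ✓
  (8) {R, E, G}: 1 true — at least one ✓
  (9) {D, W}: 0 true — none ✓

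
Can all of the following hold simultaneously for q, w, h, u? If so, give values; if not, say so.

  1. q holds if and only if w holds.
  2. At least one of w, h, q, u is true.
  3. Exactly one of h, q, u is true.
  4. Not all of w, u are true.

q = True, w = True, h = False, u = False

  (1) q=T, w=T — same ✓
  (2) {w, h, q, u}: 2 true — at least one ✓
  (3) {h, q, u}: 1 true — exactly one ✓
  (4) {w, u}: 1/2 true — not all ✓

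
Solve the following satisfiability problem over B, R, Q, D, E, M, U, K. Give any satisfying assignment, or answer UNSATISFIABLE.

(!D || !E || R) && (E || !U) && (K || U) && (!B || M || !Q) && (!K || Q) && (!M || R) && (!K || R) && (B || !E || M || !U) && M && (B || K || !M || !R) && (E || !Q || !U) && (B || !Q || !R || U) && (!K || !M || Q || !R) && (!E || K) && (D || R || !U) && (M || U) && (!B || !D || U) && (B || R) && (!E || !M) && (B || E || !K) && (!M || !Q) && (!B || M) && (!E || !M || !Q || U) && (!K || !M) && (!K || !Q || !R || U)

Case Q = True:
  (M) forces M = True.
  Clause (!M || !Q) is falsified — contradiction.
Case Q = False:
  (!K || Q) forces K = False.
  (K || U) forces U = True.
  (E || !U) forces E = True.
  Clause (!E || K) is falsified — contradiction.
Both cases fail, so the formula is unsatisfiable.

No satisfying assignment exists.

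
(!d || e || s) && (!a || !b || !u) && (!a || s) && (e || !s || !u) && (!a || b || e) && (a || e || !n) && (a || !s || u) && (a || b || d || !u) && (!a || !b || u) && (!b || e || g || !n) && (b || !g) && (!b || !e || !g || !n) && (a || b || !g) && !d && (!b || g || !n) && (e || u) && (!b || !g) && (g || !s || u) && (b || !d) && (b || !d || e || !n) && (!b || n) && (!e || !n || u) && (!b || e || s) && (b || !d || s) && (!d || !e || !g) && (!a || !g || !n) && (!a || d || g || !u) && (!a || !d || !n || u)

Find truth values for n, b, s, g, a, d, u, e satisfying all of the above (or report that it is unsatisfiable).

n = False, b = False, s = False, g = False, a = False, d = False, u = False, e = True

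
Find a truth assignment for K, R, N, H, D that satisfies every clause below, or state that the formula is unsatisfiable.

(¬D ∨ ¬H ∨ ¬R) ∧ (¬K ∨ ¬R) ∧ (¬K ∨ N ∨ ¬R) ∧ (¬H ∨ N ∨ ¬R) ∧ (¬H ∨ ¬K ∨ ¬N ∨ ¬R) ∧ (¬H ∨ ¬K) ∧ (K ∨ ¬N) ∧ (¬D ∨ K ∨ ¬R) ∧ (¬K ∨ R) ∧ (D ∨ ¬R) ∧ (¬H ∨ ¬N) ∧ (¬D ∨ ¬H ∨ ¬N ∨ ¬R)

Try K = True:
  (¬K ∨ ¬R) forces R = False.
  clause (¬K ∨ R) is falsified — backtrack.
So K = False.
  then (K ∨ ¬N) forces N = False.
Try R = True:
  (¬H ∨ N ∨ ¬R) forces H = False.
  (¬D ∨ K ∨ ¬R) forces D = False.
  clause (D ∨ ¬R) is falsified — backtrack.
So R = False.
Set H = True.
Set D = False.
All clauses satisfied.

K=F; R=F; N=F; H=T; D=F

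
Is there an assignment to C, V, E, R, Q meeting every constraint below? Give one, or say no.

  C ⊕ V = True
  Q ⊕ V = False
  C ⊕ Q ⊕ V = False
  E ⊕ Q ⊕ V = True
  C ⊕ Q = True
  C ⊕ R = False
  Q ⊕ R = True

C = False, V = True, E = True, R = False, Q = True

C ⊕ V = F ⊕ T = True ✓
Q ⊕ V = T ⊕ T = False ✓
C ⊕ Q ⊕ V = F ⊕ T ⊕ T = False ✓
E ⊕ Q ⊕ V = T ⊕ T ⊕ T = True ✓
C ⊕ Q = F ⊕ T = True ✓
C ⊕ R = F ⊕ F = False ✓
Q ⊕ R = T ⊕ F = True ✓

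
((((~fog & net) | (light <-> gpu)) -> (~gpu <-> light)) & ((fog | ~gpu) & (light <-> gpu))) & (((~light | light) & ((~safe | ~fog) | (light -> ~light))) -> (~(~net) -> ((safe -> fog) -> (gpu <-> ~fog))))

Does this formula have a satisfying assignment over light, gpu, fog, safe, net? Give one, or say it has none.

Case net = True: the formula simplifies to (((~fog | (light <-> gpu)) -> (~gpu <-> light)) & ((fog | ~gpu) & (light <-> gpu))) & (((~light | light) & ((~safe | ~fog) | (light -> ~light))) -> ((safe -> fog) -> (gpu <-> ~fog))).
  fog = True: simplifies to (((light <-> gpu) -> (~gpu <-> light)) & (light <-> gpu)) & (((~light | light) & (~safe | (light -> ~light))) -> ~gpu).
    light = True: simplifies to ((gpu -> ~gpu) & gpu) & (~safe -> ~gpu).
      gpu = True: the conjunct gpu -> ~gpu becomes True -> ~True = False.
      gpu = False: the conjunct gpu is False.
    light = False: simplifies to ((~gpu -> gpu) & ~gpu) & ~gpu.
      gpu = True: the conjunct ~gpu is False.
      gpu = False: the conjunct ~gpu -> gpu becomes ~False -> False = False.
  fog = False: simplifies to ((~gpu <-> light) & (~gpu & (light <-> gpu))) & ((~light | light) -> (~safe -> gpu)).
    gpu = True: the conjunct ~gpu is False.
    gpu = False: simplifies to (light & ~light) & ((~light | light) -> safe).
      light = True: the conjunct ~light is False.
      light = False: the conjunct light is False.
Case net = False: the formula simplifies to ((light <-> gpu) -> (~gpu <-> light)) & ((fog | ~gpu) & (light <-> gpu)).
  gpu = True: simplifies to (light -> ~light) & (fog & light).
    light = True: the conjunct light -> ~light becomes True -> ~True = False.
    light = False: the conjunct light is False.
  gpu = False: simplifies to (~light -> light) & ~light.
    light = True: the conjunct ~light is False.
    light = False: the conjunct ~light -> light becomes ~False -> False = False.
Both cases fail — unsatisfiable.

UNSATISFIABLE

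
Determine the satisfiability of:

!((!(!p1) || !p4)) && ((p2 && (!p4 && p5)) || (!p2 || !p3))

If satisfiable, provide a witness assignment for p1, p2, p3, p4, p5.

p1=F, p2=T, p3=F, p4=T, p5=T

  !((!(!p1) || !p4)) = True
    !(!p1) || !p4 = False
      !(!p1) = False
        !p1 = True
      !p4 = False
  (p2 && (!p4 && p5)) || (!p2 || !p3) = True
    p2 && (!p4 && p5) = False
      !p4 && p5 = False
        !p4 = False
    !p2 || !p3 = True
      !p2 = False
      !p3 = True
Both conjuncts True, so the formula holds.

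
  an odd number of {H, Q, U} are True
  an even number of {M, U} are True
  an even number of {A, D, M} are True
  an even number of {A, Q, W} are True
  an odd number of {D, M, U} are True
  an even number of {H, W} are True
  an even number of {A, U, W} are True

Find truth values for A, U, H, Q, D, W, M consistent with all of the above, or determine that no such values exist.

A = True, U = False, H = True, Q = False, D = True, W = True, M = False

{H, Q, U}: 1 true → odd ✓
{M, U}: 0 true → even ✓
{A, D, M}: 2 true → even ✓
{A, Q, W}: 2 true → even ✓
{D, M, U}: 1 true → odd ✓
{H, W}: 2 true → even ✓
{A, U, W}: 2 true → even ✓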